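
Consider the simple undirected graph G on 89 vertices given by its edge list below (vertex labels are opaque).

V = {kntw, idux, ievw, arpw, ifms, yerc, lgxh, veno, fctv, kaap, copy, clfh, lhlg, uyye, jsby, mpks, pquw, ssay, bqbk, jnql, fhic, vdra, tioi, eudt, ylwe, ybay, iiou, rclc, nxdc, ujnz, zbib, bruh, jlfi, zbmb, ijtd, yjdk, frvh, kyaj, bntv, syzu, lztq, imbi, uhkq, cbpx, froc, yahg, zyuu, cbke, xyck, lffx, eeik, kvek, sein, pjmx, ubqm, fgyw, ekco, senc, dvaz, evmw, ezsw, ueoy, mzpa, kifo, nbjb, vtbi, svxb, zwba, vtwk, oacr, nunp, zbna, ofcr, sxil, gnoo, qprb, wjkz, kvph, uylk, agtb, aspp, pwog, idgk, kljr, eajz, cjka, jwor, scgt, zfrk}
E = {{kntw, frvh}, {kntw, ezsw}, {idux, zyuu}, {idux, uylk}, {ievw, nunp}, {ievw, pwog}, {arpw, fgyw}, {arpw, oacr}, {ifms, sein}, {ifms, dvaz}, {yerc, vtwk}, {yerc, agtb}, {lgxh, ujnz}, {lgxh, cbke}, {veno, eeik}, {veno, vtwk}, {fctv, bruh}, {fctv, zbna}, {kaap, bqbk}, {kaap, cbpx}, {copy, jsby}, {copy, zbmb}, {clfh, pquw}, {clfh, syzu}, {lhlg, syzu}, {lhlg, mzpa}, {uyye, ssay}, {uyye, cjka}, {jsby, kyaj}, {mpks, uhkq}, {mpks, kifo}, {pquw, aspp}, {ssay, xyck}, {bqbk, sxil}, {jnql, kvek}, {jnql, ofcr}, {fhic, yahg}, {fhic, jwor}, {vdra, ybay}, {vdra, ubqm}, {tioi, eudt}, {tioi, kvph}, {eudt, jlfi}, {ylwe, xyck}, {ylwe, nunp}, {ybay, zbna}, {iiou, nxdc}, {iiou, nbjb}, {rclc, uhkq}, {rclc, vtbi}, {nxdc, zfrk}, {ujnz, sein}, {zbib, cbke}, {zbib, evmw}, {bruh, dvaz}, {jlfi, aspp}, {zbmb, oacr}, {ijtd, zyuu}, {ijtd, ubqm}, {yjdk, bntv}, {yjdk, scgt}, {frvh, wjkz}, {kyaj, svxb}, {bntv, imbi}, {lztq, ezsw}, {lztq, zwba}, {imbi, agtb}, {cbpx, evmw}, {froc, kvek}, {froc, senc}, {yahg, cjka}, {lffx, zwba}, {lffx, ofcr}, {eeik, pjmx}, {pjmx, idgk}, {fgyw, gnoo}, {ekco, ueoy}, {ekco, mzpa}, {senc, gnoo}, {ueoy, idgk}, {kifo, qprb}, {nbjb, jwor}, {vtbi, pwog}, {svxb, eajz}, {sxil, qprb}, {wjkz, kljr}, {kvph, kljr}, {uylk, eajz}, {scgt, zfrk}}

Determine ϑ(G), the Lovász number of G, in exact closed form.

deg(pwog) = 2; N(pwog) = {ievw, vtbi}.
deg(oacr) = 2; N(oacr) = {arpw, zbmb}.
Vertex nunp has 2 neighbors: ievw, ylwe.
Vertex rclc has 2 neighbors: uhkq, vtbi.
G on 89 vertices is 2-regular; a single 89-cycle (edge-transitive).
A has 45 distinct eigenvalues ≈ [2.0, 1.995, 1.98, 1.955, 1.921, 1.877, 1.823, 1.761, 1.689, 1.61, 1.522, 1.427, 1.324, 1.215, 1.1, 0.98, 0.854, 0.724, 0.591, 0.455, 0.316, 0.176, 0.035, -0.106, -0.246, -0.386, -0.523, -0.658, -0.79, -0.917, -1.04, -1.158, -1.27, -1.376, -1.475, -1.567, -1.651, -1.726, -1.793, -1.851, -1.9, -1.939, -1.969, -1.989, -1.999].
Lovász: ϑ = −89(-2*cos(pi/89))/(2+-(-1)*2*cos(pi/89)) = 89*cos(pi/89)/(cos(pi/89) + 1).
≈ 44.48613532 (to 8 d.p.).
44 ≤ 89*cos(pi/89)/(cos(pi/89) + 1) ≤ 45: both strict.

89*cos(pi/89)/(cos(pi/89) + 1)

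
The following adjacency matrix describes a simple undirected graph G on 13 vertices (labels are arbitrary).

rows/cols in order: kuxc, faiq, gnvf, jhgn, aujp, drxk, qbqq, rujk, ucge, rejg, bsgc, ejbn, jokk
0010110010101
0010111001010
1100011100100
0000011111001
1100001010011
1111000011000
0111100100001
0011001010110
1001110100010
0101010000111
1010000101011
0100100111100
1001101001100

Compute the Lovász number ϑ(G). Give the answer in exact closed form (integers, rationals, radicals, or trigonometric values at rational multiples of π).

Vertex qbqq has 6 neighbors: faiq, gnvf, jhgn, aujp, rujk, jokk.
N(rejg) = {faiq, jhgn, drxk, bsgc, ejbn, jokk}, |N(rejg)| = 6.
N(kuxc) = {gnvf, aujp, drxk, ucge, bsgc, jokk}, |N(kuxc)| = 6.
deg(jokk) = 6; N(jokk) = {kuxc, jhgn, aujp, qbqq, rejg, bsgc}.
G on 13 vertices is 6-regular; Paley(13): SR with (k,λ,μ)=(6,2,3).
Distinct eigenvalues (to 4 d.p.): [6.0, 1.3028, -2.3028].
ϑ = −N·λ_min/(λ_max−λ_min) = −13·(-sqrt(13)/2 - 1/2)/(6−(-sqrt(13)/2 - 1/2)) = sqrt(13).
ϑ(G) ≈ 3.60555.

sqrt(13)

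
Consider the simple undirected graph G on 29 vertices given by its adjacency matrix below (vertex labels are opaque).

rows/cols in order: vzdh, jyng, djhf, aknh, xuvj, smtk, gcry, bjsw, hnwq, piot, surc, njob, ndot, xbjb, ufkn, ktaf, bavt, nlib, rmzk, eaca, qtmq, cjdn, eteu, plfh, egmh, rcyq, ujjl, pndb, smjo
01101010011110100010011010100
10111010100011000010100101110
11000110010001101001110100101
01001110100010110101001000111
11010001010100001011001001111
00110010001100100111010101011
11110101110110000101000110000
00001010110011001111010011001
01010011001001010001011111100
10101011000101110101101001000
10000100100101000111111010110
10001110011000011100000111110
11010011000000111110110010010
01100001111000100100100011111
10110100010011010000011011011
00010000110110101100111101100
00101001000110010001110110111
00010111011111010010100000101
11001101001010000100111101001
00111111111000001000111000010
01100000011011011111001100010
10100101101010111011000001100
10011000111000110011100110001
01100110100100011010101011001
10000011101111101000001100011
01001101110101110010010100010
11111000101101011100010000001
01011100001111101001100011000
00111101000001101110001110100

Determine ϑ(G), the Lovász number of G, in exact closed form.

sqrt(29)

Vertex aknh has 14 neighbors: jyng, xuvj, smtk, gcry, hnwq, ndot, ufkn, ktaf, nlib, eaca, eteu, ujjl, pndb, smjo.
Vertex egmh has 14 neighbors: vzdh, gcry, bjsw, hnwq, surc, njob, ndot, xbjb, ufkn, bavt, eteu, plfh, pndb, smjo.
Vertex pndb has 14 neighbors: jyng, aknh, xuvj, smtk, surc, njob, ndot, xbjb, ufkn, bavt, eaca, qtmq, egmh, rcyq.
deg(hnwq) = 14; N(hnwq) = {jyng, aknh, gcry, bjsw, surc, xbjb, ktaf, eaca, cjdn, eteu, plfh, egmh, rcyq, ujjl}.
G on 29 vertices is 14-regular; strongly regular (29,14,6,7).
Distinct eigenvalues (to 4 d.p.): [14.0, 2.1926, -3.1926].
−29·(-sqrt(29)/2 - 1/2) / ((14)−(-sqrt(29)/2 - 1/2)) = sqrt(29) = ϑ(G).
≈ 5.3851648 (to 7 d.p.).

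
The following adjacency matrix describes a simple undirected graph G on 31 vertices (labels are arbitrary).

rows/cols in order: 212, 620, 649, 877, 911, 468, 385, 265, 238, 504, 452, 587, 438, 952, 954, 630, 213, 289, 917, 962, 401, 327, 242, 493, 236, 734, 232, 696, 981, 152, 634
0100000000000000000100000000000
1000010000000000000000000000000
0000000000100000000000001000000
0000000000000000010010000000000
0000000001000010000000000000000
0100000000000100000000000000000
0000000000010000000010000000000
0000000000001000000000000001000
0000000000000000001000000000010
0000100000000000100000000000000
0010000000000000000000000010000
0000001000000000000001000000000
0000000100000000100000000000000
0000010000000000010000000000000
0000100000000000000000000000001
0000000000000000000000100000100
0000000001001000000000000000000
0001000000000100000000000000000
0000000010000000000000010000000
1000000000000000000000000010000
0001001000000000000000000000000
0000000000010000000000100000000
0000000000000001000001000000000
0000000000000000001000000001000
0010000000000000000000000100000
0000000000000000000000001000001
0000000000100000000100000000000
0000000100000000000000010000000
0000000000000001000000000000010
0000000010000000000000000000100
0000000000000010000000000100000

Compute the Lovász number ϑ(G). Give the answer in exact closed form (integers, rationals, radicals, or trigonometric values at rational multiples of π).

31*cos(pi/31)/(cos(pi/31) + 1)

Vertex 911 has 2 neighbors: 504, 954.
deg(634) = 2; N(634) = {954, 734}.
deg(468) = 2; N(468) = {620, 952}.
deg(265) = 2; N(265) = {438, 696}.
G on 31 vertices is 2-regular; the odd cycle C_{31}.
Distinct eigenvalues (to 6 d.p.): [2.0, 1.95906, 1.837916, 1.641527, 1.377934, 1.057928, 0.694611, 0.302856, -0.101298, -0.501305, -0.880788, -1.224212, -1.517516, -1.748693, -1.908279, -1.989739].
Lovász: ϑ = −31(-2*cos(pi/31))/(2+-(-1)*2*cos(pi/31)) = 31*cos(pi/31)/(cos(pi/31) + 1).
ϑ(G) ≈ 15.460134989.
Sandwich: α(G)=15 ≤ ϑ(G)=31*cos(pi/31)/(cos(pi/31) + 1) ≤ χ(Ḡ)=16 (both strict).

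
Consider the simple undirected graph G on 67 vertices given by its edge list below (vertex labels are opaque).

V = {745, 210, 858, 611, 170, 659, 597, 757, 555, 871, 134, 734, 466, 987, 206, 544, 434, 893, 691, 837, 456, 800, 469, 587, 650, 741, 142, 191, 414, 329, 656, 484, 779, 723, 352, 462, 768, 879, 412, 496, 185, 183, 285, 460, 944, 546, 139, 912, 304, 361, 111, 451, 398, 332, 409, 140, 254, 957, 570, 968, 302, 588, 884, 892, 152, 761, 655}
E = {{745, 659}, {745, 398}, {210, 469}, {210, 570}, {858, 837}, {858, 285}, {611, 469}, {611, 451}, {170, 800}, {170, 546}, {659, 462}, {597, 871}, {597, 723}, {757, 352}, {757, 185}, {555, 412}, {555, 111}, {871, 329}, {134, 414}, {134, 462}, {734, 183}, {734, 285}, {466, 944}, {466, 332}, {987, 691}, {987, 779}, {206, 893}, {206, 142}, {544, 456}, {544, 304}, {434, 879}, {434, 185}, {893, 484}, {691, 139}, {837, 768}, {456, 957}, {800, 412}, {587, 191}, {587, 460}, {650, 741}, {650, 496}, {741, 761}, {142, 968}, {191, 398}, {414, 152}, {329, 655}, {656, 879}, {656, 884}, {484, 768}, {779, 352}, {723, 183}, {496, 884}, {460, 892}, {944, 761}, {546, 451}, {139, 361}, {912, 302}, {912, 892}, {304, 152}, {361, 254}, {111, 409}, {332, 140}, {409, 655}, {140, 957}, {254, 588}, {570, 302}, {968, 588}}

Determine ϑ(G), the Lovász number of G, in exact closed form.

67*cos(pi/67)/(cos(pi/67) + 1)

deg(858) = 2; N(858) = {837, 285}.
Vertex 656 has 2 neighbors: 879, 884.
Vertex 462 has 2 neighbors: 659, 134.
Vertex 139 has 2 neighbors: 691, 361.
67-vertex 2-regular graph: the odd cycle C_{67}.
The 34 distinct eigenvalues: [2.0, 1.9912, 1.9649, 1.9214, 1.8609, 1.7841, 1.6917, 1.5843, 1.4631, 1.3289, 1.1831, 1.0269, 0.8617, 0.6889, 0.5101, 0.3268, 0.1406, -0.0469, -0.2339, -0.4189, -0.6002, -0.7762, -0.9454, -1.1063, -1.2574, -1.3975, -1.5254, -1.6398, -1.7398, -1.8245, -1.8932, -1.9453, -1.9802, -1.9978].
Lovász (edge-transitive): ϑ = −67·(-2*cos(pi/67))/((2)−(-2*cos(pi/67))) = 67*cos(pi/67)/(cos(pi/67) + 1).
≈ 33.4816 (to 4 d.p.).
α=33, χ(Ḡ)=34; ϑ=67*cos(pi/67)/(cos(pi/67) + 1) lies between (both strict).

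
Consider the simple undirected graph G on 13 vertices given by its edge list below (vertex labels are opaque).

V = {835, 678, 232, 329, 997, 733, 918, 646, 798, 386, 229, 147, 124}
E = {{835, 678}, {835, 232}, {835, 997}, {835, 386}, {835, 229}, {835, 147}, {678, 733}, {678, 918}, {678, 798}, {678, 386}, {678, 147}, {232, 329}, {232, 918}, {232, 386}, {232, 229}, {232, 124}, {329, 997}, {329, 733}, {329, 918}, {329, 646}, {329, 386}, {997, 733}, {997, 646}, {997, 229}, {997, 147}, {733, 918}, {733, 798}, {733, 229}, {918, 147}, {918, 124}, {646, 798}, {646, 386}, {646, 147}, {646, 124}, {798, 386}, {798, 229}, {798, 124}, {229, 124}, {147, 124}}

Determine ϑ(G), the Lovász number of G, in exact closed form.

sqrt(13)

N(733) = {678, 329, 997, 918, 798, 229}, |N(733)| = 6.
deg(147) = 6; N(147) = {835, 678, 997, 918, 646, 124}.
N(386) = {835, 678, 232, 329, 646, 798}, |N(386)| = 6.
deg(124) = 6; N(124) = {232, 918, 646, 798, 229, 147}.
Regular of degree 6 on 13 vertices: strongly regular (13,6,2,3).
spec(A) ≈ [6.0, 1.3028, -2.3028] (distinct, 4 d.p.).
Lovász: ϑ = −13(-sqrt(13)/2 - 1/2)/(6+-(-sqrt(13)/2 - 1/2)) = sqrt(13).
= 3.605551… (decimal).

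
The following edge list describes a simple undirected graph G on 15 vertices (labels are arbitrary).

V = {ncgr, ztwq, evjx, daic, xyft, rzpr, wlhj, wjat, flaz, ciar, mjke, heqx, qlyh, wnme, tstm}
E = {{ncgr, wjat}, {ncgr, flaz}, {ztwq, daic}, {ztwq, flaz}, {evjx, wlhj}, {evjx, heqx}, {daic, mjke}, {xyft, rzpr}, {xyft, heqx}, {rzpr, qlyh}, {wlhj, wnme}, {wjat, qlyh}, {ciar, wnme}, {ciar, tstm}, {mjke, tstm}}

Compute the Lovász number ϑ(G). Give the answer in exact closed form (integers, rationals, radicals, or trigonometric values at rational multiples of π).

15*cos(pi/15)/(cos(pi/15) + 1)

N(ncgr) = {wjat, flaz}, |N(ncgr)| = 2.
Vertex qlyh has 2 neighbors: rzpr, wjat.
deg(wlhj) = 2; N(wlhj) = {evjx, wnme}.
N(heqx) = {evjx, xyft}, |N(heqx)| = 2.
Every vertex has degree 2 (N=15); the odd cycle C_{15}.
spec(A) ≈ [2.0, 1.82709, 1.33826, 0.61803, -0.20906, -1.0, -1.61803, -1.9563] (distinct, 5 d.p.).
With N=15: ϑ(G) = 15·(-(-1)*2*cos(pi/15))/(2−(-2*cos(pi/15))) = 15*cos(pi/15)/(cos(pi/15) + 1).
Numerically 7.417148248.
Sandwich: α(G)=7 ≤ ϑ(G)=15*cos(pi/15)/(cos(pi/15) + 1) ≤ χ(Ḡ)=8 (both strict).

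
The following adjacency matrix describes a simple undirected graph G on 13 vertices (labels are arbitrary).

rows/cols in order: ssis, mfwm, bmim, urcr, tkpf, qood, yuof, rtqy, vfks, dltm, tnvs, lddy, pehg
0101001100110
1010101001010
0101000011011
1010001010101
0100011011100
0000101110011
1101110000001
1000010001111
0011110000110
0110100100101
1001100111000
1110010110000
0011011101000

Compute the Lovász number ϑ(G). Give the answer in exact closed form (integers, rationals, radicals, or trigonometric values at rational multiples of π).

N(urcr) = {ssis, bmim, yuof, vfks, tnvs, pehg}, |N(urcr)| = 6.
Vertex qood has 6 neighbors: tkpf, yuof, rtqy, vfks, lddy, pehg.
Vertex lddy has 6 neighbors: ssis, mfwm, bmim, qood, rtqy, vfks.
deg(pehg) = 6; N(pehg) = {bmim, urcr, qood, yuof, rtqy, dltm}.
13-vertex 6-regular graph: Paley(13): SR with (k,λ,μ)=(6,2,3).
The 3 distinct eigenvalues: [6.0, 1.3028, -2.3028].
λ_max=6, λ_min=-sqrt(13)/2 - 1/2; ϑ = −13·λ_min/(λ_max−λ_min) = sqrt(13).
ϑ(G) ≈ 3.605551275.

sqrt(13)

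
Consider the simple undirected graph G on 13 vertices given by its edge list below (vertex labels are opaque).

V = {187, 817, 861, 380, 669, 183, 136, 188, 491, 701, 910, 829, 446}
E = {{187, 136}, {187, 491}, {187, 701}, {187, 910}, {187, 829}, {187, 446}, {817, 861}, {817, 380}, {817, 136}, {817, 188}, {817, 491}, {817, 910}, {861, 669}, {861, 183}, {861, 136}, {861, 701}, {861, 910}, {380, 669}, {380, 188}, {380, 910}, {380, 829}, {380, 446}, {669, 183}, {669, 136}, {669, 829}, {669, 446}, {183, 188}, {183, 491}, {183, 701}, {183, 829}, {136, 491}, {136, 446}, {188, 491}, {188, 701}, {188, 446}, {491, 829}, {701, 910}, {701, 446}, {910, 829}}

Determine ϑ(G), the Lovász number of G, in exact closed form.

N(136) = {187, 817, 861, 669, 491, 446}, |N(136)| = 6.
Vertex 701 has 6 neighbors: 187, 861, 183, 188, 910, 446.
N(817) = {861, 380, 136, 188, 491, 910}, |N(817)| = 6.
N(187) = {136, 491, 701, 910, 829, 446}, |N(187)| = 6.
6-regular, N=13; strongly regular (13,6,2,3).
A has 3 distinct eigenvalues ≈ [6.0, 1.303, -2.303].
λ_max=6, λ_min=-sqrt(13)/2 - 1/2; ϑ = −13·λ_min/(λ_max−λ_min) = sqrt(13).
≈ 3.605551 (to 6 d.p.).

sqrt(13)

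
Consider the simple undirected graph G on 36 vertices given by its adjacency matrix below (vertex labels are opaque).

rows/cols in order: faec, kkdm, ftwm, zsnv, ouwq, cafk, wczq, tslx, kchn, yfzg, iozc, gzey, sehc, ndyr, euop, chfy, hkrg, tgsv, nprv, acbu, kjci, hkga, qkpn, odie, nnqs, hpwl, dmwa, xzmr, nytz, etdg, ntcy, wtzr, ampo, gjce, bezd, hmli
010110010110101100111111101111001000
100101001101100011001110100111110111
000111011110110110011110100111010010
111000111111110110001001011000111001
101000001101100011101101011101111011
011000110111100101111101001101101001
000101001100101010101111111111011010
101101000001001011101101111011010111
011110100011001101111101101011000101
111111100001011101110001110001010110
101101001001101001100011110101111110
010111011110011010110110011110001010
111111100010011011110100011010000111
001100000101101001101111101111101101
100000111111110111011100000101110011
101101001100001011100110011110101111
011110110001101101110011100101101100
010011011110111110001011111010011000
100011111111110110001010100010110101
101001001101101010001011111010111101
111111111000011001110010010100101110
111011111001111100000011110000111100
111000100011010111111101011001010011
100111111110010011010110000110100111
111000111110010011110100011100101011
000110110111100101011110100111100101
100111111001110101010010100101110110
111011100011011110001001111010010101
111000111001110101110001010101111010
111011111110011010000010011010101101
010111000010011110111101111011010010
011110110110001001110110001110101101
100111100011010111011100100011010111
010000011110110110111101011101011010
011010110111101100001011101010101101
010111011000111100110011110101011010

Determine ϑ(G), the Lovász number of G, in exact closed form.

N(sehc) = {faec, kkdm, ftwm, zsnv, ouwq, cafk, wczq, iozc, ndyr, euop, hkrg, tgsv, nprv, acbu, hkga, hpwl, dmwa, nytz, gjce, bezd, hmli}, |N(sehc)| = 21.
N(zsnv) = {faec, kkdm, ftwm, wczq, tslx, kchn, yfzg, iozc, gzey, sehc, ndyr, chfy, hkrg, kjci, odie, hpwl, dmwa, ntcy, wtzr, ampo, hmli}, |N(zsnv)| = 21.
Vertex ouwq has 21 neighbors: faec, ftwm, kchn, yfzg, gzey, sehc, hkrg, tgsv, nprv, kjci, hkga, odie, hpwl, dmwa, xzmr, etdg, ntcy, wtzr, ampo, bezd, hmli.
deg(kjci) = 21; N(kjci) = {faec, kkdm, ftwm, zsnv, ouwq, cafk, wczq, tslx, kchn, ndyr, euop, tgsv, nprv, acbu, qkpn, hpwl, xzmr, ntcy, ampo, gjce, bezd}.
Every vertex has degree 21 (N=36); Kneser-type, 2-subsets of [9].
A has 3 distinct eigenvalues ≈ [21.0, 1.0, -6.0].
Lovász: ϑ = −36(-6)/(21+-1*(-6)) = 8.
Numerically 8.000000.

8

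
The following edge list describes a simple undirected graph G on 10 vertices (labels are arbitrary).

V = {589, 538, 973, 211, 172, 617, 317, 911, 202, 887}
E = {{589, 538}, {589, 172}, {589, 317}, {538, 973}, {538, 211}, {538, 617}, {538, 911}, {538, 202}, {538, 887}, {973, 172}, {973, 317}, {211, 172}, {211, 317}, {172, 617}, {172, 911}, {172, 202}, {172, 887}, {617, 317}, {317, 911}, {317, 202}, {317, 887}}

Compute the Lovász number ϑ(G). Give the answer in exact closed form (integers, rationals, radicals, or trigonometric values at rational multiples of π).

Vertex 973 has 3 neighbors: 538, 172, 317.
N(317) = {589, 973, 211, 617, 911, 202, 887}, |N(317)| = 7.
deg(887) = 3; N(887) = {538, 172, 317}.
N(211) = {538, 172, 317}, |N(211)| = 3.
2 parts of sizes [7, 3]; α(G) = 7 = ϑ (perfect).
Numerically 7.00000000.
7 ≤ 7 ≤ 7: collapsed.

7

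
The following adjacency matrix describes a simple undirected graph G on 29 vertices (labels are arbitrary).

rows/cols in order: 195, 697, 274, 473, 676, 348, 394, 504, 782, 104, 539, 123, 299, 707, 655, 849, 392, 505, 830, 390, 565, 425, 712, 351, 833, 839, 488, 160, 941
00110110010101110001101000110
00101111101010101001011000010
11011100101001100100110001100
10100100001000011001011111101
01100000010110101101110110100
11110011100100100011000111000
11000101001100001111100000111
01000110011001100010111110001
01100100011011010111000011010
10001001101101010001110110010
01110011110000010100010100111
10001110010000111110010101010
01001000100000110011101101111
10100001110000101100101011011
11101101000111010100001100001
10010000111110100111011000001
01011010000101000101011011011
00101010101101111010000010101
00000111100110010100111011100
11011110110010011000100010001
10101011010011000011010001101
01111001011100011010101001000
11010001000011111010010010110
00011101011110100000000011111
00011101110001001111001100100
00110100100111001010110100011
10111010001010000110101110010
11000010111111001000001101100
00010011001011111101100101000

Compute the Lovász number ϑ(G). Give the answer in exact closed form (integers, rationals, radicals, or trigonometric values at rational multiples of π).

Vertex 655 has 14 neighbors: 195, 697, 274, 676, 348, 504, 123, 299, 707, 849, 505, 712, 351, 941.
N(676) = {697, 274, 104, 123, 299, 655, 392, 505, 390, 565, 425, 351, 833, 488}, |N(676)| = 14.
deg(488) = 14; N(488) = {195, 274, 473, 676, 394, 539, 299, 505, 830, 565, 712, 351, 833, 160}.
Vertex 941 has 14 neighbors: 473, 394, 504, 539, 299, 707, 655, 849, 392, 505, 390, 565, 351, 839.
deg(v) = 14 for all v (|V|=29); SR(29,14,6,7) — a Paley graph.
The 3 distinct eigenvalues: [14.0, 2.193, -3.193].
ϑ = −N·λ_min/(λ_max−λ_min) = −29·(-sqrt(29)/2 - 1/2)/(14−(-sqrt(29)/2 - 1/2)) = sqrt(29).
ϑ(G) ≈ 5.38516.

sqrt(29)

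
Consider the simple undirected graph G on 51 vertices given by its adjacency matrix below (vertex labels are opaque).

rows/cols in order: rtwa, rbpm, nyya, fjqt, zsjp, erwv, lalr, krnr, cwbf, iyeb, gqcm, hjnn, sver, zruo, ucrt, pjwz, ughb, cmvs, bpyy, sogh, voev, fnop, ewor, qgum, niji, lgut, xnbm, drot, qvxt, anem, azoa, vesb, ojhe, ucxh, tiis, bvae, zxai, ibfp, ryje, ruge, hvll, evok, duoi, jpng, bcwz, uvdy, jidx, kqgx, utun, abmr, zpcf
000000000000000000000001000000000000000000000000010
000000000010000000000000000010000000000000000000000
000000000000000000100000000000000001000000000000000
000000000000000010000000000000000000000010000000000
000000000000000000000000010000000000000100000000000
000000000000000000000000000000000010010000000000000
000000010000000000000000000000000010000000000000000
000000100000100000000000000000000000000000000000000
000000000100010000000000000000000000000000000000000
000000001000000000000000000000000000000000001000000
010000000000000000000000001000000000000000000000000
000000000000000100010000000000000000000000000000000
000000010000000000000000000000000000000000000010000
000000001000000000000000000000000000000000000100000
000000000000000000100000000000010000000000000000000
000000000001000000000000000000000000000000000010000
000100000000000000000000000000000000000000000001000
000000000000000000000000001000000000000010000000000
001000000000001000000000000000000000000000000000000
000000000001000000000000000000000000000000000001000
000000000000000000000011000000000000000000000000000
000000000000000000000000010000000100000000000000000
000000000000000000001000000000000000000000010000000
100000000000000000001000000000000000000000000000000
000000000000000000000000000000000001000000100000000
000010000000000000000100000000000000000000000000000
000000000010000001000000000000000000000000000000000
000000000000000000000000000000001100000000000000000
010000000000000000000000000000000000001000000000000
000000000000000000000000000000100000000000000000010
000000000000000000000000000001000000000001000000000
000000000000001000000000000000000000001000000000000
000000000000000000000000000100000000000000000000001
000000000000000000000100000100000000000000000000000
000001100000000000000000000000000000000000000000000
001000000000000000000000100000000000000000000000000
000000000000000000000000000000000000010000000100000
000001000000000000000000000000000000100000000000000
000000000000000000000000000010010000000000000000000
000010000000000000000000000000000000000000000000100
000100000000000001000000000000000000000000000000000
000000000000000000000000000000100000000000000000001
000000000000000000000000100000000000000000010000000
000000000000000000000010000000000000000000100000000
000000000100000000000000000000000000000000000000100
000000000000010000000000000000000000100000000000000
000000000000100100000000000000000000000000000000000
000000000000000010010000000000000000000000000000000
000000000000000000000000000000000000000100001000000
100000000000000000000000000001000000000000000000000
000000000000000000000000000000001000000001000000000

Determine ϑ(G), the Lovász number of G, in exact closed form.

51*cos(pi/51)/(cos(pi/51) + 1)

deg(voev) = 2; N(voev) = {ewor, qgum}.
N(rbpm) = {gqcm, qvxt}, |N(rbpm)| = 2.
N(zpcf) = {ojhe, evok}, |N(zpcf)| = 2.
Vertex qgum has 2 neighbors: rtwa, voev.
deg(v) = 2 for all v (|V|=51); the odd cycle C_{51}.
A has 26 distinct eigenvalues ≈ [2.0, 1.984841, 1.939594, 1.864944, 1.762024, 1.632394, 1.478018, 1.301237, 1.10473, 0.891477, 0.66471, 0.427866, 0.184537, -0.06159, -0.306783, -0.547326, -0.779572, -1.0, -1.205269, -1.392268, -1.558161, -1.700434, -1.816931, -1.905884, -1.965946, -1.996207].
ϑ = −N·λ_min/(λ_max−λ_min) = −51·(-2*cos(pi/51))/(2−(-2*cos(pi/51))) = 51*cos(pi/51)/(cos(pi/51) + 1).
= 25.475794… (decimal).
Check 25 ≤ 51*cos(pi/51)/(cos(pi/51) + 1) ≤ 26: both strict.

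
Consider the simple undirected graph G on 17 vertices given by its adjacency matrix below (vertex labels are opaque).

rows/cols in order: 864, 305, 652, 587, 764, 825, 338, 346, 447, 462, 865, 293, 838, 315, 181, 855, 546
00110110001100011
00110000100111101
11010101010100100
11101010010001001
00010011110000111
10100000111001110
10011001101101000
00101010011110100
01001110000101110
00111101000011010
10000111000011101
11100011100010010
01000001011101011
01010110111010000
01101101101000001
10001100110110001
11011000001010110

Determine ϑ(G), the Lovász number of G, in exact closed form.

sqrt(17)

deg(855) = 8; N(855) = {864, 764, 825, 447, 462, 293, 838, 546}.
deg(865) = 8; N(865) = {864, 825, 338, 346, 838, 315, 181, 546}.
deg(825) = 8; N(825) = {864, 652, 447, 462, 865, 315, 181, 855}.
Vertex 587 has 8 neighbors: 864, 305, 652, 764, 338, 462, 315, 546.
G on 17 vertices is 8-regular; strongly regular (17,8,3,4).
A has 3 distinct eigenvalues ≈ [8.0, 1.562, -2.562].
λ_max=8, λ_min=-sqrt(17)/2 - 1/2; ϑ = −17·λ_min/(λ_max−λ_min) = sqrt(17).
Numerically 4.123106.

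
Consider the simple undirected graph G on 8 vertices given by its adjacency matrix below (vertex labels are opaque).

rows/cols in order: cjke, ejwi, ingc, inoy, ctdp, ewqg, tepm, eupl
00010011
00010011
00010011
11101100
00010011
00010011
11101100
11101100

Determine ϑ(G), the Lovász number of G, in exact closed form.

5

Vertex ejwi has 3 neighbors: inoy, tepm, eupl.
N(inoy) = {cjke, ejwi, ingc, ctdp, ewqg}, |N(inoy)| = 5.
N(eupl) = {cjke, ejwi, ingc, ctdp, ewqg}, |N(eupl)| = 5.
N(ctdp) = {inoy, tepm, eupl}, |N(ctdp)| = 3.
G = K_{5,3}: α = 5 = χ(Ḡ), so ϑ = 5.
ϑ(G) ≈ 5.000000000.
Sandwich: α(G)=5 ≤ ϑ(G)=5 ≤ χ(Ḡ)=5 (collapsed).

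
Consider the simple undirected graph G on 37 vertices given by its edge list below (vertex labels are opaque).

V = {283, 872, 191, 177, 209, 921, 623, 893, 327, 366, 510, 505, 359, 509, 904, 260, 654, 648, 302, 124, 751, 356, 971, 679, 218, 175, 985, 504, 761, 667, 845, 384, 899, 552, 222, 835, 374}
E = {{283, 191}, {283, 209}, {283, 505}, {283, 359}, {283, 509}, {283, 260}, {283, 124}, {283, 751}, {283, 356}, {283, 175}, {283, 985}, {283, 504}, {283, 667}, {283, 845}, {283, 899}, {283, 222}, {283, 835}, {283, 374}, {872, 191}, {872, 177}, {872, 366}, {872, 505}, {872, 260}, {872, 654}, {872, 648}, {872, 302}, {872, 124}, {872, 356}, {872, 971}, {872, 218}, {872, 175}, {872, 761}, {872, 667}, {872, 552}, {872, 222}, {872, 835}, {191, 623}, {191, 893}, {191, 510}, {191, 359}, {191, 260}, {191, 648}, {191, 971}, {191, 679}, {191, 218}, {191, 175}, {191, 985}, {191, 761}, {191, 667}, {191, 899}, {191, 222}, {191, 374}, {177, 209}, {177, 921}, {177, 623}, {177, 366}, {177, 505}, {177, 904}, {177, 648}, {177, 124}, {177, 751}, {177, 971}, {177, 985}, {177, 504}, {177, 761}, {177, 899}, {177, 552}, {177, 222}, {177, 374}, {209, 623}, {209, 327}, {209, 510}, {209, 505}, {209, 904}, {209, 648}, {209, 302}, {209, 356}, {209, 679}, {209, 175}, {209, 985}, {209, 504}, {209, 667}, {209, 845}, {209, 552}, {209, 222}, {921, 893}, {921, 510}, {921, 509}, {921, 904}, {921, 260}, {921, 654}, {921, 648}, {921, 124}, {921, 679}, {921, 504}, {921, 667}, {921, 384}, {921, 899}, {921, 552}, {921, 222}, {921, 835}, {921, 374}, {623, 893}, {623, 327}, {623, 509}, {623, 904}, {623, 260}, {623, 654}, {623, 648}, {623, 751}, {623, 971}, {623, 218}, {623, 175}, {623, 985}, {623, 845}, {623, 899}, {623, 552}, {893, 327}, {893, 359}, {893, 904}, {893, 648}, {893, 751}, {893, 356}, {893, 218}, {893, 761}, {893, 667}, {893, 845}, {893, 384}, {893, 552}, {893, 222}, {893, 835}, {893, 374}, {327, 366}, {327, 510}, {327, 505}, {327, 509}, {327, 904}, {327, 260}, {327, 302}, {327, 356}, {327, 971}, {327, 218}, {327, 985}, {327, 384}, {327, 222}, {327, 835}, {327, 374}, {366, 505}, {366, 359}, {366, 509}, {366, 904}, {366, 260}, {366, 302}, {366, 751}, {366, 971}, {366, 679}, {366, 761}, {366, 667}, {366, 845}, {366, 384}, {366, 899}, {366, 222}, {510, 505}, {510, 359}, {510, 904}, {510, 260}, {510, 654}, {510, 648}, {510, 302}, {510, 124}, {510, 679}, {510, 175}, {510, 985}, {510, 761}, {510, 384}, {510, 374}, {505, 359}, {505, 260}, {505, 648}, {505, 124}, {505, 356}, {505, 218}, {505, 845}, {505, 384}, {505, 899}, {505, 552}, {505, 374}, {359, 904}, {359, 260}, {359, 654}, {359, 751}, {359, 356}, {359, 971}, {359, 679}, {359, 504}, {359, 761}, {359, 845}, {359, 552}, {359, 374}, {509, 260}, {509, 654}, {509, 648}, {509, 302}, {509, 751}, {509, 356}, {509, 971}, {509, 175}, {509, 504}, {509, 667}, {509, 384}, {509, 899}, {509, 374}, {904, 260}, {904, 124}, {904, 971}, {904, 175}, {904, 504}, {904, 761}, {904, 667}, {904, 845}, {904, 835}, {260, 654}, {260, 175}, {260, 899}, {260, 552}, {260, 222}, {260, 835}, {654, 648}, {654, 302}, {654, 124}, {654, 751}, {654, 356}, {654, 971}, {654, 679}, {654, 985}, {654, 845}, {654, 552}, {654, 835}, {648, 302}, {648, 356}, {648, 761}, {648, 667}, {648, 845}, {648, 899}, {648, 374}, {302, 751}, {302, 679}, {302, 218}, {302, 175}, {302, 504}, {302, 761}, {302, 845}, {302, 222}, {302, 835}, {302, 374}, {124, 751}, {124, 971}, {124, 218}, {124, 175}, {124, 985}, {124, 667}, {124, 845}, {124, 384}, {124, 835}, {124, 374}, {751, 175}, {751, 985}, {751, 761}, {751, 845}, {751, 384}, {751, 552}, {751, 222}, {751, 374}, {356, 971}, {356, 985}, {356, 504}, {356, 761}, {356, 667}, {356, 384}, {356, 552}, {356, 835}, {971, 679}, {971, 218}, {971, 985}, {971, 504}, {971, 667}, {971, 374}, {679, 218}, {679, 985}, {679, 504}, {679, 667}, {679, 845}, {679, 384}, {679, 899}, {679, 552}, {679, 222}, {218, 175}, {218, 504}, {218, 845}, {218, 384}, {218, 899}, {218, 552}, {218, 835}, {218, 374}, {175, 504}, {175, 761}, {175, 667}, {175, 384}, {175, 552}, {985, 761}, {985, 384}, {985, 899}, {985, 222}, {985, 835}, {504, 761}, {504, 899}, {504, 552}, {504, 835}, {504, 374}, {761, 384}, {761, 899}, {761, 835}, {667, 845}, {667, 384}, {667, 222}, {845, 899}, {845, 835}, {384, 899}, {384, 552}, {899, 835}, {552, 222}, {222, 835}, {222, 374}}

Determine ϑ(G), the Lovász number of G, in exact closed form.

sqrt(37)

N(384) = {921, 893, 327, 366, 510, 505, 509, 124, 751, 356, 679, 218, 175, 985, 761, 667, 899, 552}, |N(384)| = 18.
deg(222) = 18; N(222) = {283, 872, 191, 177, 209, 921, 893, 327, 366, 260, 302, 751, 679, 985, 667, 552, 835, 374}.
N(260) = {283, 872, 191, 921, 623, 327, 366, 510, 505, 359, 509, 904, 654, 175, 899, 552, 222, 835}, |N(260)| = 18.
deg(845) = 18; N(845) = {283, 209, 623, 893, 366, 505, 359, 904, 654, 648, 302, 124, 751, 679, 218, 667, 899, 835}.
Regular of degree 18 on 37 vertices: SR(37,18,8,9) — a Paley graph.
Distinct eigenvalues (to 6 d.p.): [18.0, 2.541381, -3.541381].
−37·(-sqrt(37)/2 - 1/2) / ((18)−(-sqrt(37)/2 - 1/2)) = sqrt(37) = ϑ(G).
ϑ(G) ≈ 6.0827625.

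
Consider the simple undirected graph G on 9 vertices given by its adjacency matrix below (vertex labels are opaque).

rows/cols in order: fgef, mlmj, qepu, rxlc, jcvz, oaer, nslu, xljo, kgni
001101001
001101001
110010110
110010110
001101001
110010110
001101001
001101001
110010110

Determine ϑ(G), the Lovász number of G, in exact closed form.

deg(nslu) = 4; N(nslu) = {qepu, rxlc, oaer, kgni}.
deg(kgni) = 5; N(kgni) = {fgef, mlmj, jcvz, nslu, xljo}.
deg(fgef) = 4; N(fgef) = {qepu, rxlc, oaer, kgni}.
N(xljo) = {qepu, rxlc, oaer, kgni}, |N(xljo)| = 4.
Complete multipartite on [5, 4]: sandwich collapses at ϑ=5.
= 5.00000000… (decimal).
5 ≤ 5 ≤ 5: collapsed.

5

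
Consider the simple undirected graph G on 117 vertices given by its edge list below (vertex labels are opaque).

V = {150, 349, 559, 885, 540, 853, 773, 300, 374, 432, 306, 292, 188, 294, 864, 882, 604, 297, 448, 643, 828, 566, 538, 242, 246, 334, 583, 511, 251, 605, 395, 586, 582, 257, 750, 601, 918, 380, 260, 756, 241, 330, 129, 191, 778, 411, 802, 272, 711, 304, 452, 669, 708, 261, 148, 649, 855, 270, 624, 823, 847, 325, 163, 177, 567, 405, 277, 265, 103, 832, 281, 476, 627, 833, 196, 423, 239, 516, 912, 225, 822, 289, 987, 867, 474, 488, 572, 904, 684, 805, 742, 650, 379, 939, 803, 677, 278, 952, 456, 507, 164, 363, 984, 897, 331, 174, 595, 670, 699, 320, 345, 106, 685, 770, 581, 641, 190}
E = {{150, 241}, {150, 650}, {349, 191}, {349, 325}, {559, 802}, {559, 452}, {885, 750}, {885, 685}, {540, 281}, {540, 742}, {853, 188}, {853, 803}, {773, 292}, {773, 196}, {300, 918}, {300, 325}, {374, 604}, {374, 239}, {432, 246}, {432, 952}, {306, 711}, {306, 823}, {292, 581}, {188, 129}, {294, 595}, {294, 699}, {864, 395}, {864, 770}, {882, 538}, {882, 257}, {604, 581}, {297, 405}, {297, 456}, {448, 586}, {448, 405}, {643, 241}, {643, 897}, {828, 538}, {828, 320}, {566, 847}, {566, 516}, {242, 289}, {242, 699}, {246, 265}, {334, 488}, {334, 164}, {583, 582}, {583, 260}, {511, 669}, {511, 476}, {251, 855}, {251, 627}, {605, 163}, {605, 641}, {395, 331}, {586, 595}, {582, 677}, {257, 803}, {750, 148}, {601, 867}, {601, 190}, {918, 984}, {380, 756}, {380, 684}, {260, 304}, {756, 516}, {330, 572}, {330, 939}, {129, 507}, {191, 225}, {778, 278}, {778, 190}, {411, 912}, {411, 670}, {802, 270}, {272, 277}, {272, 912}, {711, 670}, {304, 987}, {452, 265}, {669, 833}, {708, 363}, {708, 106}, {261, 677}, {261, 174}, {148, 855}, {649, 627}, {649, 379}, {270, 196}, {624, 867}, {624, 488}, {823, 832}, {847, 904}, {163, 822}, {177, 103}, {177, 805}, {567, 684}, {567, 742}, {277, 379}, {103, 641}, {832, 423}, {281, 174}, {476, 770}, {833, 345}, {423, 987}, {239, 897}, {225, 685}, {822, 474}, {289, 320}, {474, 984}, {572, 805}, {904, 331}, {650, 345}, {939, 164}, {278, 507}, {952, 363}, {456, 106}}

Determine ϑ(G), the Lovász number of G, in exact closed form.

117*cos(pi/117)/(cos(pi/117) + 1)

deg(833) = 2; N(833) = {669, 345}.
Vertex 297 has 2 neighbors: 405, 456.
deg(196) = 2; N(196) = {773, 270}.
deg(586) = 2; N(586) = {448, 595}.
117-vertex 2-regular graph: a single 117-cycle (edge-transitive).
The 59 distinct eigenvalues: [2.0, 1.997, 1.988, 1.974, 1.954, 1.928, 1.897, 1.86, 1.818, 1.771, 1.718, 1.661, 1.599, 1.532, 1.461, 1.385, 1.306, 1.223, 1.136, 1.046, 0.953, 0.857, 0.759, 0.659, 0.556, 0.453, 0.347, 0.241, 0.134, 0.027, -0.081, -0.188, -0.294, -0.4, -0.505, -0.608, -0.709, -0.809, -0.906, -1.0, -1.092, -1.18, -1.265, -1.346, -1.424, -1.497, -1.566, -1.631, -1.69, -1.745, -1.795, -1.84, -1.879, -1.913, -1.942, -1.965, -1.982, -1.994, -1.999].
−117·(-2*cos(pi/117)) / ((2)−(-2*cos(pi/117))) = 117*cos(pi/117)/(cos(pi/117) + 1) = ϑ(G).
= 58.489454284… (decimal).
Lovász sandwich 58 ≤ 117*cos(pi/117)/(cos(pi/117) + 1) ≤ 59: both strict.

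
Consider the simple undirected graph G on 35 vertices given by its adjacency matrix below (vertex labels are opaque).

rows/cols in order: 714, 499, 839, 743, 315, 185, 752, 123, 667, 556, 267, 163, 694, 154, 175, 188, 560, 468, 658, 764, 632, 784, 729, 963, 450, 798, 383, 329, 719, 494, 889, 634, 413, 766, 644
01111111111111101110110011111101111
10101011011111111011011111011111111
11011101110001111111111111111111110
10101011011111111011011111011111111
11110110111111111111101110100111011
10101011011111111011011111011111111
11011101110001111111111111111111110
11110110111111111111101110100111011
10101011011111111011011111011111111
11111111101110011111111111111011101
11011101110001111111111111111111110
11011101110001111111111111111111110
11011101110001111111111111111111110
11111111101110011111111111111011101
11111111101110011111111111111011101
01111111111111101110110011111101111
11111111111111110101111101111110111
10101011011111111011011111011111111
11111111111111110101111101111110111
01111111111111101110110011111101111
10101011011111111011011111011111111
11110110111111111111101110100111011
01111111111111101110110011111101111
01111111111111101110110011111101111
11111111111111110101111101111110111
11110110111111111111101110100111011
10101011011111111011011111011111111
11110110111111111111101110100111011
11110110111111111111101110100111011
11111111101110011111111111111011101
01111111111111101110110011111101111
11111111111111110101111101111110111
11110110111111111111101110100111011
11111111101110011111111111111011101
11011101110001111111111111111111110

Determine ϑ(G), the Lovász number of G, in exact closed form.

Vertex 556 has 30 neighbors: 714, 499, 839, 743, 315, 185, 752, 123, 667, 267, 163, 694, 188, 560, 468, 658, 764, 632, 784, 729, 963, 450, 798, 383, 329, 719, 889, 634, 413, 644.
deg(766) = 30; N(766) = {714, 499, 839, 743, 315, 185, 752, 123, 667, 267, 163, 694, 188, 560, 468, 658, 764, 632, 784, 729, 963, 450, 798, 383, 329, 719, 889, 634, 413, 644}.
Vertex 123 has 28 neighbors: 714, 499, 839, 743, 185, 752, 667, 556, 267, 163, 694, 154, 175, 188, 560, 468, 658, 764, 632, 729, 963, 450, 383, 494, 889, 634, 766, 644.
deg(499) = 28; N(499) = {714, 839, 315, 752, 123, 556, 267, 163, 694, 154, 175, 188, 560, 658, 764, 784, 729, 963, 450, 798, 329, 719, 494, 889, 634, 413, 766, 644}.
Complete 6-partite, parts [7, 7, 6, 6, 5, 4]: perfect, ϑ = α = 7.
Numerically 7.00000000.
7 ≤ 7 ≤ 7: collapsed.

7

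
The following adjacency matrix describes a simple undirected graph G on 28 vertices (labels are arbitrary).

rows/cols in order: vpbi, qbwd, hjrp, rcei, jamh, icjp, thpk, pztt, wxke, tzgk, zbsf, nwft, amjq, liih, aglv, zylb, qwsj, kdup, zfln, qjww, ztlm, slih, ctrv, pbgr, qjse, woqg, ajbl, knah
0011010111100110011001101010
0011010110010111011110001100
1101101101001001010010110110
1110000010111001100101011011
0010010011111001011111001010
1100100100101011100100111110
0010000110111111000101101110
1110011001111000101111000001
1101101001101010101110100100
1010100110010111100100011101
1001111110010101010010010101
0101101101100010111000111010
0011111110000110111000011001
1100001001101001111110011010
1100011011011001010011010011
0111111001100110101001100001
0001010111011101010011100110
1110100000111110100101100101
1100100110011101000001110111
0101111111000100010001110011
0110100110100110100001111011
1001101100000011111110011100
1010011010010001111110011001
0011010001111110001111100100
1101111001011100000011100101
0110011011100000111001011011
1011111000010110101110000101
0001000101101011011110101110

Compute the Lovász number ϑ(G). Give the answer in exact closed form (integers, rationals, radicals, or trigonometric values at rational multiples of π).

7

deg(liih) = 15; N(liih) = {vpbi, qbwd, thpk, tzgk, zbsf, amjq, zylb, qwsj, kdup, zfln, qjww, ztlm, pbgr, qjse, ajbl}.
deg(thpk) = 15; N(thpk) = {hjrp, pztt, wxke, zbsf, nwft, amjq, liih, aglv, zylb, qjww, slih, ctrv, qjse, woqg, ajbl}.
Vertex qjww has 15 neighbors: qbwd, rcei, jamh, icjp, thpk, pztt, wxke, tzgk, liih, kdup, slih, ctrv, pbgr, ajbl, knah.
N(zbsf) = {vpbi, rcei, jamh, icjp, thpk, pztt, wxke, nwft, liih, zylb, kdup, ztlm, pbgr, woqg, knah}, |N(zbsf)| = 15.
15-regular, N=28; this is K(8,2), the Kneser graph.
spec(A) ≈ [15.0, 1.0, -5.0] (distinct, 3 d.p.).
Lovász: ϑ = −28(-5)/(15+-1*(-5)) = 7.
= 7.00000000… (decimal).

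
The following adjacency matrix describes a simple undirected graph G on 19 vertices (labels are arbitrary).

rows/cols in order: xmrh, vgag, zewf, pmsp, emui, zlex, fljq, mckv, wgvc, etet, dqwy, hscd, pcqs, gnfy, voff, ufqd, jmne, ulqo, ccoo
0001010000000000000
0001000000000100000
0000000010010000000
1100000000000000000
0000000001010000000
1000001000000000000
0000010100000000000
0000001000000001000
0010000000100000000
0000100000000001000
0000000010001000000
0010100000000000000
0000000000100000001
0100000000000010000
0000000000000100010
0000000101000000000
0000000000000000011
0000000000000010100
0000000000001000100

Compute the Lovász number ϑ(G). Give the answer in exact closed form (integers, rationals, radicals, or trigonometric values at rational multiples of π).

Vertex hscd has 2 neighbors: zewf, emui.
Vertex ufqd has 2 neighbors: mckv, etet.
N(pmsp) = {xmrh, vgag}, |N(pmsp)| = 2.
N(ulqo) = {voff, jmne}, |N(ulqo)| = 2.
G on 19 vertices is 2-regular; this is C_{19}, the 19-cycle.
spec(A) ≈ [2.0, 1.89163, 1.57828, 1.0939, 0.49097, -0.16516, -0.80339, -1.35456, -1.75895, -1.97272] (distinct, 5 d.p.).
With N=19: ϑ(G) = 19·(-(-1)*2*cos(pi/19))/(2−(-2*cos(pi/19))) = 19*cos(pi/19)/(cos(pi/19) + 1).
ϑ(G) ≈ 9.434771374.
9 ≤ 19*cos(pi/19)/(cos(pi/19) + 1) ≤ 10: both strict.

19*cos(pi/19)/(cos(pi/19) + 1)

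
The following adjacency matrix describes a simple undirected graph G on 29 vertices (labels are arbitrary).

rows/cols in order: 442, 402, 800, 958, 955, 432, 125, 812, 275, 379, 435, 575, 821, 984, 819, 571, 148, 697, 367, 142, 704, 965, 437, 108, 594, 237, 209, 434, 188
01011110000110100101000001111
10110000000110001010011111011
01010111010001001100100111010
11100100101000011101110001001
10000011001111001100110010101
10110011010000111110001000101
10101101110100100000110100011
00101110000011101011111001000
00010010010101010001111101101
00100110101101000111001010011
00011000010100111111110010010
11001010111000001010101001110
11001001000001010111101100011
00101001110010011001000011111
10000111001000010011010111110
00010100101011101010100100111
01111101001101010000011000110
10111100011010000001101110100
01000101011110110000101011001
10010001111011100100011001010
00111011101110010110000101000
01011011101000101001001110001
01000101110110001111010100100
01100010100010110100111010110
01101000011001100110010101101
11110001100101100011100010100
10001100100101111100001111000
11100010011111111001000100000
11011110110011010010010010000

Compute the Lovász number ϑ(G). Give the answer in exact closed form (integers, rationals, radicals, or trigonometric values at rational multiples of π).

deg(188) = 14; N(188) = {442, 402, 958, 955, 432, 125, 275, 379, 821, 984, 571, 367, 965, 594}.
deg(821) = 14; N(821) = {442, 402, 955, 812, 984, 571, 697, 367, 142, 704, 437, 108, 434, 188}.
Vertex 571 has 14 neighbors: 958, 432, 275, 435, 821, 984, 819, 148, 367, 704, 108, 209, 434, 188.
deg(437) = 14; N(437) = {402, 432, 812, 275, 379, 575, 821, 148, 697, 367, 142, 965, 108, 209}.
Every vertex has degree 14 (N=29); SR(29,14,6,7) — a Paley graph.
Distinct eigenvalues (to 6 d.p.): [14.0, 2.192582, -3.192582].
−29·(-sqrt(29)/2 - 1/2) / ((14)−(-sqrt(29)/2 - 1/2)) = sqrt(29) = ϑ(G).
≈ 5.385164807 (to 9 d.p.).

sqrt(29)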